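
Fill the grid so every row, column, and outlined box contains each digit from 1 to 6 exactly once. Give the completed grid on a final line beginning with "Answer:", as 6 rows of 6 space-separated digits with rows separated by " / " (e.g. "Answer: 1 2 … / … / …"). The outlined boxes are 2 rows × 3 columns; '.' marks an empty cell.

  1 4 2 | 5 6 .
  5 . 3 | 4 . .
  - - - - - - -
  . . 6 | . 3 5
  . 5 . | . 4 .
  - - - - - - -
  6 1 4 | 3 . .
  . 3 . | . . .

Step 1. [r5c6∈{2}] r5c6 has the single candidate 2. So r5c6=2.
Step 2. [r3c4∈{1,2}] across row 3, 1 lands solely at r3c4 ⇒ r3c4=1.
Step 3. [r4c6∈{6}] r4c6 is down to just 6, so r4c6=6.
Step 4. [r6c1∈{2}] r6c1's peers cover all but 2, so r6c1=2.
Step 5. [r2c6∈{1}] only 1 remains possible at r2c6, so r2c6=1.
Step 6. [r5c5∈{5}] r5c5 has the single candidate 5. So r5c5=5.
Step 7. [r2c5∈{2}] only 2 remains possible at r2c5 ⇒ r2c5=2.
Step 8. [r3c1∈{4}] r3c1 is down to just 4 ⇒ r3c1=4.
Step 9. [r2c2∈{6}] r2c2 is down to just 6. So r2c2=6.
Step 10. [r3c2∈{2}] only 2 remains possible at r3c2. So r3c2=2.
Step 11. [r4c1∈{3}] r4c1 has the single candidate 3. So r4c1=3.
Step 12. [r6c5∈{1}] r6c5 has the single candidate 1, so r6c5=1.
Step 13. [r1c6∈{3}] only 3 remains possible at r1c6. So r1c6=3.
Step 14. [r6c6∈{4}] only 4 remains possible at r6c6 ⇒ r6c6=4.
Step 15. [r6c3∈{5}] r6c3 is down to just 5, so r6c3=5.
Step 16. [r4c4∈{2}] r4c4 has the single candidate 2 ⇒ r4c4=2.
Step 17. [r4c3∈{1}] r4c3 has the single candidate 1, so r4c3=1.
Step 18. [r6c4∈{6}] nothing but 6 survives at r6c4. So r6c4=6.

Answer: 1 4 2 5 6 3 / 5 6 3 4 2 1 / 4 2 6 1 3 5 / 3 5 1 2 4 6 / 6 1 4 3 5 2 / 2 3 5 6 1 4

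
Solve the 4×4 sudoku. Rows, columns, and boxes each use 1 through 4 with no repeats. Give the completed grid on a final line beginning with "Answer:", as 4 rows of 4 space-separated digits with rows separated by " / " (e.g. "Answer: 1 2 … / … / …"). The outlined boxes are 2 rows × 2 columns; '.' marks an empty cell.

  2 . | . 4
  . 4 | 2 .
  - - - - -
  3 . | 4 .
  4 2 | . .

Step 1. [r2c4∈{1,3}] in row 2, 3 fits only at r2c4 ⇒ r2c4=3.
Step 2. [r1c3∈{1}] r1c3 is down to just 1. So r1c3=1.
Step 3. [r3c4∈{1,2}] across row 3, 2 lands solely at r3c4. So r3c4=2.
Step 4. [r2c1∈{1}] only 1 remains possible at r2c1 ⇒ r2c1=1.
Step 5. [r3c2∈{1}] r3c2 is down to just 1 ⇒ r3c2=1.
Step 6. [r1c2∈{3}] r1c2's peers cover all but 3. So r1c2=3.
Step 7. [r4c4∈{1}] r4c4's peers cover all but 1, so r4c4=1.
Step 8. [r4c3∈{3}] r4c3 has the single candidate 3, so r4c3=3.

Answer: 2 3 1 4 / 1 4 2 3 / 3 1 4 2 / 4 2 3 1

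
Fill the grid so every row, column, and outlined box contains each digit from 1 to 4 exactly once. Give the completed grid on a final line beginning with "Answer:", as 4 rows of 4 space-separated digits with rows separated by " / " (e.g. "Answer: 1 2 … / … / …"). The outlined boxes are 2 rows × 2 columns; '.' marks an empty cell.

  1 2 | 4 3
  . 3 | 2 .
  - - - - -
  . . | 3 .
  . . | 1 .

Step 1. [r4c2∈{4}] only 4 remains possible at r4c2 ⇒ r4c2=4.
Step 2. [r4c4∈{2}] nothing but 2 survives at r4c4 ⇒ r4c4=2.
Step 3. [r4c1∈{3}] r4c1's peers cover all but 3 ⇒ r4c1=3.
Step 4. [r3c4∈{4}] r3c4 has the single candidate 4. So r3c4=4.
Step 5. [r2c1∈{4}] only 4 remains possible at r2c1 ⇒ r2c1=4.
Step 6. [r2c4∈{1}] only 1 remains possible at r2c4. So r2c4=1.
Step 7. [r3c1∈{2}] r3c1 has the single candidate 2. So r3c1=2.
Step 8. [r3c2∈{1}] r3c2 has the single candidate 1, so r3c2=1.

Answer: 1 2 4 3 / 4 3 2 1 / 2 1 3 4 / 3 4 1 2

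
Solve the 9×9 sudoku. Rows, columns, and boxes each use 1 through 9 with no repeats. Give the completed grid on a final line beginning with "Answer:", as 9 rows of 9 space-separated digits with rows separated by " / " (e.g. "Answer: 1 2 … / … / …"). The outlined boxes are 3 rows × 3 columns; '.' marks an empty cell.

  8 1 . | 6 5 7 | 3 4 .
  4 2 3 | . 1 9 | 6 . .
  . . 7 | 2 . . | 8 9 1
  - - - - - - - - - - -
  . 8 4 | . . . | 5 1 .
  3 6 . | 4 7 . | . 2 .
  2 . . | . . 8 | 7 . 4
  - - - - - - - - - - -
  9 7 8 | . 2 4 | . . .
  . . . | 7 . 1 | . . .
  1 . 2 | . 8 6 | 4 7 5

Step 1. [r6c2∈{5,9}] 9 has one home in col 2: r6c2 ⇒ r6c2=9.
Step 2. [r8c3∈{5,6}] across col 3, 6 lands solely at r8c3, so r8c3=6.
Step 3. [r9c4∈{3,9}] 9 has one home in row 9: r9c4 ⇒ r9c4=9.
Step 4. [r8c5∈{3}] r8c5 has the single candidate 3, so r8c5=3.
Step 5. [r4c4∈{3}] r4c4 has the single candidate 3 ⇒ r4c4=3.
Step 6. [r5c7∈{9}] r5c7 has the single candidate 9. So r5c7=9.
Step 7. [r4c9∈{6}] nothing but 6 survives at r4c9 ⇒ r4c9=6.
Step 8. [r5c6∈{5}] nothing but 5 survives at r5c6. So r5c6=5.
Step 9. [r3c2∈{5}] nothing but 5 survives at r3c2, so r3c2=5.
Step 10. [r8c9∈{2,8,9}] row 8 places 9 nowhere but r8c9, so r8c9=9.
Step 11. [r6c3∈{1,5}] r6c3 is the only open cell in row 6 admitting 5, so r6c3=5.
Step 12. [r7c9∈{3}] only 3 remains possible at r7c9 ⇒ r7c9=3.
Step 13. [r7c4∈{5}] nothing but 5 survives at r7c4, so r7c4=5.
Step 14. [r8c8∈{8}] r8c8's peers cover all but 8. So r8c8=8.
Step 15. [r6c8∈{3}] nothing but 3 survives at r6c8 ⇒ r6c8=3.
Step 16. [r6c5∈{6}] nothing but 6 survives at r6c5 ⇒ r6c5=6.
Step 17. [r4c1∈{7}] nothing but 7 survives at r4c1, so r4c1=7.
Step 18. [r3c5∈{4}] r3c5 has the single candidate 4. So r3c5=4.
Step 19. [r5c9∈{8}] only 8 remains possible at r5c9. So r5c9=8.
Step 20. [r8c2∈{4}] r8c2's peers cover all but 4 ⇒ r8c2=4.
Step 21. [r7c8∈{6}] r7c8 is down to just 6, so r7c8=6.
Step 22. [r8c7∈{2}] nothing but 2 survives at r8c7 ⇒ r8c7=2.
Step 23. [r2c8∈{5}] r2c8 is down to just 5 ⇒ r2c8=5.
Step 24. [r4c5∈{9}] r4c5's peers cover all but 9, so r4c5=9.
Step 25. [r3c6∈{3}] nothing but 3 survives at r3c6, so r3c6=3.
Step 26. [r2c4∈{8}] only 8 remains possible at r2c4 ⇒ r2c4=8.
Step 27. [r5c3∈{1}] only 1 remains possible at r5c3. So r5c3=1.
Step 28. [r1c9∈{2}] r1c9's peers cover all but 2. So r1c9=2.
Step 29. [r2c9∈{7}] nothing but 7 survives at r2c9. So r2c9=7.
Step 30. [r1c3∈{9}] r1c3's peers cover all but 9. So r1c3=9.
Step 31. [r6c4∈{1}] r6c4 is down to just 1, so r6c4=1.
Step 32. [r8c1∈{5}] only 5 remains possible at r8c1, so r8c1=5.
Step 33. [r7c7∈{1}] nothing but 1 survives at r7c7 ⇒ r7c7=1.
Step 34. [r9c2∈{3}] r9c2's peers cover all but 3, so r9c2=3.
Step 35. [r3c1∈{6}] r3c1 is down to just 6. So r3c1=6.
Step 36. [r4c6∈{2}] only 2 remains possible at r4c6, so r4c6=2.

Answer: 8 1 9 6 5 7 3 4 2 / 4 2 3 8 1 9 6 5 7 / 6 5 7 2 4 3 8 9 1 / 7 8 4 3 9 2 5 1 6 / 3 6 1 4 7 5 9 2 8 / 2 9 5 1 6 8 7 3 4 / 9 7 8 5 2 4 1 6 3 / 5 4 6 7 3 1 2 8 9 / 1 3 2 9 8 6 4 7 5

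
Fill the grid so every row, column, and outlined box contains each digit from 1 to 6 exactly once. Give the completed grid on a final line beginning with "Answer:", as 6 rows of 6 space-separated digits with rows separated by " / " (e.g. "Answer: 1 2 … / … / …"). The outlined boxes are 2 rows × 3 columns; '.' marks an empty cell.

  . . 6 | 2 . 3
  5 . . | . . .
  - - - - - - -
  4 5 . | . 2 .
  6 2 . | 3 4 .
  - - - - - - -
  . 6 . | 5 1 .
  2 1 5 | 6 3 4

Step 1. [r3c4∈{1}] r3c4's peers cover all but 1 ⇒ r3c4=1.
Step 2. [r2c3∈{1,2,3,4}] r2c3 is the only open cell in row 2 admitting 2. So r2c3=2.
Step 3. [r3c6∈{6}] nothing but 6 survives at r3c6, so r3c6=6.
Step 4. [r5c3∈{3,4}] in row 5, 4 fits only at r5c3, so r5c3=4.
Step 5. [r2c4∈{4}] r2c4 has the single candidate 4. So r2c4=4.
Step 6. [r1c5∈{5}] r1c5 is down to just 5, so r1c5=5.
Step 7. [r1c2∈{4}] r1c2's peers cover all but 4 ⇒ r1c2=4.
Step 8. [r5c1∈{3}] nothing but 3 survives at r5c1. So r5c1=3.
Step 9. [r2c2∈{3}] only 3 remains possible at r2c2. So r2c2=3.
Step 10. [r4c6∈{5}] nothing but 5 survives at r4c6 ⇒ r4c6=5.
Step 11. [r2c5∈{6}] nothing but 6 survives at r2c5 ⇒ r2c5=6.
Step 12. [r5c6∈{2}] nothing but 2 survives at r5c6. So r5c6=2.
Step 13. [r4c3∈{1}] r4c3 has the single candidate 1, so r4c3=1.
Step 14. [r3c3∈{3}] nothing but 3 survives at r3c3 ⇒ r3c3=3.
Step 15. [r1c1∈{1}] r1c1's peers cover all but 1, so r1c1=1.
Step 16. [r2c6∈{1}] r2c6 is down to just 1 ⇒ r2c6=1.

Answer: 1 4 6 2 5 3 / 5 3 2 4 6 1 / 4 5 3 1 2 6 / 6 2 1 3 4 5 / 3 6 4 5 1 2 / 2 1 5 6 3 4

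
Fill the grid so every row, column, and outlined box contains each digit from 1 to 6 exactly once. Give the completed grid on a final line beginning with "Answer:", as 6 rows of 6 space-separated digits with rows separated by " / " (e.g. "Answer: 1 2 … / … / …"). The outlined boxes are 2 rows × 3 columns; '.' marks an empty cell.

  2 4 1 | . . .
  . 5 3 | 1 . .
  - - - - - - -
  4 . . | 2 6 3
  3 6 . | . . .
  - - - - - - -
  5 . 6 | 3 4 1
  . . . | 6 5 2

Step 1. [r4c4∈{4,5}] in col 4, 4 fits only at r4c4, so r4c4=4.
Step 2. [r1c6∈{5,6}] across row 1, 6 lands solely at r1c6 ⇒ r1c6=6.
Step 3. [r4c3∈{2,5}] across row 4, 2 lands solely at r4c3 ⇒ r4c3=2.
Step 4. [r6c2∈{1,3}] across row 6, 3 lands solely at r6c2. So r6c2=3.
Step 5. [r5c2∈{2}] only 2 remains possible at r5c2, so r5c2=2.
Step 6. [r3c2∈{1}] nothing but 1 survives at r3c2, so r3c2=1.
Step 7. [r4c6∈{5}] r4c6's peers cover all but 5, so r4c6=5.
Step 8. [r3c3∈{5}] r3c3's peers cover all but 5 ⇒ r3c3=5.
Step 9. [r2c5∈{2}] nothing but 2 survives at r2c5, so r2c5=2.
Step 10. [r2c6∈{4}] nothing but 4 survives at r2c6, so r2c6=4.
Step 11. [r2c1∈{6}] only 6 remains possible at r2c1. So r2c1=6.
Step 12. [r6c1∈{1}] nothing but 1 survives at r6c1. So r6c1=1.
Step 13. [r6c3∈{4}] r6c3's peers cover all but 4. So r6c3=4.
Step 14. [r4c5∈{1}] r4c5 is down to just 1 ⇒ r4c5=1.
Step 15. [r1c4∈{5}] nothing but 5 survives at r1c4, so r1c4=5.
Step 16. [r1c5∈{3}] nothing but 3 survives at r1c5, so r1c5=3.

Answer: 2 4 1 5 3 6 / 6 5 3 1 2 4 / 4 1 5 2 6 3 / 3 6 2 4 1 5 / 5 2 6 3 4 1 / 1 3 4 6 5 2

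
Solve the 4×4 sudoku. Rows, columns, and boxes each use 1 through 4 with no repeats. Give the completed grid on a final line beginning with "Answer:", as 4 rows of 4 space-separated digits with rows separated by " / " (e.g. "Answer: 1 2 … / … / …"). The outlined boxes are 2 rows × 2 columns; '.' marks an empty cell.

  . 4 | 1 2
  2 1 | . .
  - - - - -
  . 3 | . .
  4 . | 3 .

Step 1. [r2c3∈{4}] r2c3 is down to just 4 ⇒ r2c3=4.
Step 2. [r4c4∈{1}] nothing but 1 survives at r4c4, so r4c4=1.
Step 3. [r3c4∈{4}] only 4 remains possible at r3c4 ⇒ r3c4=4.
Step 4. [r3c1∈{1}] r3c1 has the single candidate 1, so r3c1=1.
Step 5. [r4c2∈{2}] only 2 remains possible at r4c2 ⇒ r4c2=2.
Step 6. [r2c4∈{3}] r2c4 is down to just 3. So r2c4=3.
Step 7. [r1c1∈{3}] r1c1 is down to just 3. So r1c1=3.
Step 8. [r3c3∈{2}] r3c3 has the single candidate 2, so r3c3=2.

Answer: 3 4 1 2 / 2 1 4 3 / 1 3 2 4 / 4 2 3 1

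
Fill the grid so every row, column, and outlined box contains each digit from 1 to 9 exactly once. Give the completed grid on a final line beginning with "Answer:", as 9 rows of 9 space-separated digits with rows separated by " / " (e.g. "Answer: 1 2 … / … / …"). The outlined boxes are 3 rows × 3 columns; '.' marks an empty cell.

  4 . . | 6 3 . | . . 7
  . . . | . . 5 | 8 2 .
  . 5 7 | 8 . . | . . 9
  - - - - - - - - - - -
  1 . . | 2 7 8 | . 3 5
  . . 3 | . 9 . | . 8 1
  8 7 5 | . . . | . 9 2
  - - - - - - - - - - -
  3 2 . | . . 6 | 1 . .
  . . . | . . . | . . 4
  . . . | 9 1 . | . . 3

Step 1. [r7c3∈{4,8,9}] in row 7, 9 fits only at r7c3, so r7c3=9.
Step 2. [r5c6∈{4}] r5c6 has the single candidate 4 ⇒ r5c6=4.
Step 3. [r5c2∈{6}] r5c2 is down to just 6 ⇒ r5c2=6.
Step 4. [r4c7∈{4,6}] in row 4, 6 fits only at r4c7. So r4c7=6.
Step 5. [r1c3∈{1,2,8}] across col 3, 2 lands solely at r1c3, so r1c3=2.
Step 6. [r3c1∈{6}] r3c1's peers cover all but 6, so r3c1=6.
Step 7. [r2c3∈{1}] only 1 remains possible at r2c3. So r2c3=1.
Step 8. [r8c7∈{2,5,7,9}] row 8 places 9 nowhere but r8c7 ⇒ r8c7=9.
Step 9. [r3c8∈{1,4}] across col 8, 4 lands solely at r3c8 ⇒ r3c8=4.
Step 10. [r9c7∈{2,5,7}] across col 7, 2 lands solely at r9c7, so r9c7=2.
Step 11. [r9c6∈{7}] r9c6 is down to just 7, so r9c6=7.
Step 12. [r1c2∈{8,9}] across row 1, 8 lands solely at r1c2. So r1c2=8.
Step 13. [r9c3∈{4,6,8}] r9c3 is the only open cell in row 9 admitting 8. So r9c3=8.
Step 14. [r3c6∈{1,2}] r3c6 is the only open cell in row 3 admitting 1, so r3c6=1.
Step 15. [r8c5∈{2,5,8}] in row 8, 8 fits only at r8c5. So r8c5=8.
Step 16. [r7c5∈{4,5}] in col 5, 5 fits only at r7c5. So r7c5=5.
Step 17. [r8c4∈{3}] r8c4 has the single candidate 3. So r8c4=3.
Step 18. [r9c8∈{5,6}] 6 has one home in row 9: r9c8 ⇒ r9c8=6.
Step 19. [r8c8∈{5,7}] across box 9, 5 lands solely at r8c8 ⇒ r8c8=5.
Step 20. [r4c2∈{4,9}] r4c2 is the only open cell in row 4 admitting 9 ⇒ r4c2=9.
Step 21. [r7c4∈{4}] only 4 remains possible at r7c4. So r7c4=4.
Step 22. [r9c2∈{4}] r9c2 is down to just 4 ⇒ r9c2=4.
Step 23. [r3c7∈{3}] r3c7's peers cover all but 3. So r3c7=3.
Step 24. [r8c6∈{2}] r8c6 is down to just 2, so r8c6=2.
Step 25. [r6c4∈{1}] r6c4 is down to just 1, so r6c4=1.
Step 26. [r2c4∈{7}] r2c4's peers cover all but 7, so r2c4=7.
Step 27. [r5c7∈{7}] r5c7 is down to just 7. So r5c7=7.
Step 28. [r1c8∈{1}] nothing but 1 survives at r1c8, so r1c8=1.
Step 29. [r3c5∈{2}] only 2 remains possible at r3c5. So r3c5=2.
Step 30. [r7c8∈{7}] r7c8's peers cover all but 7, so r7c8=7.
Step 31. [r8c2∈{1}] r8c2 has the single candidate 1. So r8c2=1.
Step 32. [r1c6∈{9}] only 9 remains possible at r1c6. So r1c6=9.
Step 33. [r2c1∈{9}] nothing but 9 survives at r2c1. So r2c1=9.
Step 34. [r4c3∈{4}] r4c3 is down to just 4, so r4c3=4.
Step 35. [r8c1∈{7}] r8c1 has the single candidate 7 ⇒ r8c1=7.
Step 36. [r6c7∈{4}] r6c7's peers cover all but 4, so r6c7=4.
Step 37. [r8c3∈{6}] r8c3's peers cover all but 6 ⇒ r8c3=6.
Step 38. [r2c9∈{6}] r2c9 has the single candidate 6. So r2c9=6.
Step 39. [r1c7∈{5}] nothing but 5 survives at r1c7 ⇒ r1c7=5.
Step 40. [r6c6∈{3}] r6c6 is down to just 3. So r6c6=3.
Step 41. [r5c4∈{5}] only 5 remains possible at r5c4 ⇒ r5c4=5.
Step 42. [r7c9∈{8}] r7c9 has the single candidate 8 ⇒ r7c9=8.
Step 43. [r2c2∈{3}] r2c2 has the single candidate 3 ⇒ r2c2=3.
Step 44. [r5c1∈{2}] nothing but 2 survives at r5c1. So r5c1=2.
Step 45. [r6c5∈{6}] r6c5 is down to just 6. So r6c5=6.
Step 46. [r2c5∈{4}] nothing but 4 survives at r2c5, so r2c5=4.
Step 47. [r9c1∈{5}] only 5 remains possible at r9c1, so r9c1=5.

Answer: 4 8 2 6 3 9 5 1 7 / 9 3 1 7 4 5 8 2 6 / 6 5 7 8 2 1 3 4 9 / 1 9 4 2 7 8 6 3 5 / 2 6 3 5 9 4 7 8 1 / 8 7 5 1 6 3 4 9 2 / 3 2 9 4 5 6 1 7 8 / 7 1 6 3 8 2 9 5 4 / 5 4 8 9 1 7 2 6 3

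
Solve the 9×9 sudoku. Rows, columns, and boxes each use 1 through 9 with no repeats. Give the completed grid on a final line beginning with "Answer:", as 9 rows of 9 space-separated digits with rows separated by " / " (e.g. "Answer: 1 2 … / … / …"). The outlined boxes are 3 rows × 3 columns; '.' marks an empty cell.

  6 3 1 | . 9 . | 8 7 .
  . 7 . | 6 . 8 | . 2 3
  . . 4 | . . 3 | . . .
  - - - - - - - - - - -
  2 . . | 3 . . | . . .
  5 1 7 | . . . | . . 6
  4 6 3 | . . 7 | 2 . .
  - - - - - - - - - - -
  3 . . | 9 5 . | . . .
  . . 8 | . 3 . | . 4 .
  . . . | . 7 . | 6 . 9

Step 1. [r6c8∈{1,5,8,9}] in row 6, 9 fits only at r6c8. So r6c8=9.
Step 2. [r3c2∈{2,5,8,9}] 2 has one home in box 1: r3c2 ⇒ r3c2=2.
Step 3. [r3c5∈{1}] only 1 remains possible at r3c5. So r3c5=1.
Step 4. [r3c9∈{5}] only 5 remains possible at r3c9 ⇒ r3c9=5.
Step 5. [r9c4∈{1,2,4,8}] r9c4 is the only open cell in box 8 admitting 8, so r9c4=8.
Step 6. [r2c7∈{1,4,9}] r2c7 is the only open cell in row 2 admitting 1. So r2c7=1.
Step 7. [r8c6∈{1,2,6}] r8c6 is the only open cell in row 8 admitting 6, so r8c6=6.
Step 8. [r2c5∈{4}] r2c5 has the single candidate 4, so r2c5=4.
Step 9. [r7c7∈{7}] r7c7's peers cover all but 7. So r7c7=7.
Step 10. [r5c4∈{2,4}] col 4 places 4 nowhere but r5c4 ⇒ r5c4=4.
Step 11. [r4c2∈{8,9}] r4c2 is the only open cell in col 2 admitting 8 ⇒ r4c2=8.
Step 12. [r2c1∈{9}] nothing but 9 survives at r2c1. So r2c1=9.
Step 13. [r9c1∈{1}] r9c1 is down to just 1 ⇒ r9c1=1.
Step 14. [r8c7∈{5}] r8c7's peers cover all but 5 ⇒ r8c7=5.
Step 15. [r6c4∈{1,5}] across row 6, 5 lands solely at r6c4 ⇒ r6c4=5.
Step 16. [r6c9∈{1,8}] 1 has one home in row 6: r6c9. So r6c9=1.
Step 17. [r5c8∈{3,8}] r5c8 is the only open cell in box 6 admitting 8 ⇒ r5c8=8.
Step 18. [r8c9∈{2}] r8c9 is down to just 2, so r8c9=2.
Step 19. [r4c6∈{1,9}] 1 has one home in row 4: r4c6, so r4c6=1.
Step 20. [r7c2∈{4}] nothing but 4 survives at r7c2 ⇒ r7c2=4.
Step 21. [r7c6∈{2}] r7c6 is down to just 2, so r7c6=2.
Step 22. [r4c9∈{4,7}] r4c9 is the only open cell in row 4 admitting 7, so r4c9=7.
Step 23. [r9c3∈{2,5}] row 9 places 2 nowhere but r9c3 ⇒ r9c3=2.
Step 24. [r7c9∈{8}] r7c9's peers cover all but 8. So r7c9=8.
Step 25. [r5c6∈{9}] nothing but 9 survives at r5c6, so r5c6=9.
Step 26. [r9c2∈{5}] only 5 remains possible at r9c2 ⇒ r9c2=5.
Step 27. [r8c1∈{7}] r8c1 has the single candidate 7, so r8c1=7.
Step 28. [r2c3∈{5}] only 5 remains possible at r2c3 ⇒ r2c3=5.
Step 29. [r1c6∈{5}] only 5 remains possible at r1c6. So r1c6=5.
Step 30. [r1c4∈{2}] only 2 remains possible at r1c4, so r1c4=2.
Step 31. [r7c8∈{1}] only 1 remains possible at r7c8 ⇒ r7c8=1.
Step 32. [r8c4∈{1}] nothing but 1 survives at r8c4, so r8c4=1.
Step 33. [r3c8∈{6}] r3c8 is down to just 6, so r3c8=6.
Step 34. [r7c3∈{6}] nothing but 6 survives at r7c3 ⇒ r7c3=6.
Step 35. [r3c1∈{8}] r3c1 is down to just 8. So r3c1=8.
Step 36. [r8c2∈{9}] nothing but 9 survives at r8c2. So r8c2=9.
Step 37. [r4c8∈{5}] only 5 remains possible at r4c8 ⇒ r4c8=5.
Step 38. [r1c9∈{4}] r1c9's peers cover all but 4 ⇒ r1c9=4.
Step 39. [r9c6∈{4}] r9c6 has the single candidate 4, so r9c6=4.
Step 40. [r3c7∈{9}] nothing but 9 survives at r3c7, so r3c7=9.
Step 41. [r5c5∈{2}] r5c5 has the single candidate 2. So r5c5=2.
Step 42. [r6c5∈{8}] r6c5 has the single candidate 8 ⇒ r6c5=8.
Step 43. [r3c4∈{7}] only 7 remains possible at r3c4. So r3c4=7.
Step 44. [r4c5∈{6}] r4c5 has the single candidate 6. So r4c5=6.
Step 45. [r4c3∈{9}] only 9 remains possible at r4c3. So r4c3=9.
Step 46. [r4c7∈{4}] r4c7 is down to just 4 ⇒ r4c7=4.
Step 47. [r9c8∈{3}] only 3 remains possible at r9c8 ⇒ r9c8=3.
Step 48. [r5c7∈{3}] nothing but 3 survives at r5c7, so r5c7=3.

Answer: 6 3 1 2 9 5 8 7 4 / 9 7 5 6 4 8 1 2 3 / 8 2 4 7 1 3 9 6 5 / 2 8 9 3 6 1 4 5 7 / 5 1 7 4 2 9 3 8 6 / 4 6 3 5 8 7 2 9 1 / 3 4 6 9 5 2 7 1 8 / 7 9 8 1 3 6 5 4 2 / 1 5 2 8 7 4 6 3 9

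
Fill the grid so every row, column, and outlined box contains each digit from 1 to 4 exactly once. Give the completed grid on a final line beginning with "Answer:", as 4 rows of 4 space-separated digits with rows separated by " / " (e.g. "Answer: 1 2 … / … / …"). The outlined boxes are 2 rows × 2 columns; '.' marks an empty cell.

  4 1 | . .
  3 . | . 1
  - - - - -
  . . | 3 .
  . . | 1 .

Step 1. [r4c1∈{2}] r4c1's peers cover all but 2. So r4c1=2.
Step 2. [r3c4∈{2,4}] across row 3, 2 lands solely at r3c4 ⇒ r3c4=2.
Step 3. [r4c2∈{3,4}] 3 has one home in row 4: r4c2, so r4c2=3.
Step 4. [r2c3∈{2,4}] in row 2, 4 fits only at r2c3, so r2c3=4.
Step 5. [r4c4∈{4}] r4c4's peers cover all but 4, so r4c4=4.
Step 6. [r1c4∈{3}] r1c4 is down to just 3. So r1c4=3.
Step 7. [r3c2∈{4}] r3c2's peers cover all but 4 ⇒ r3c2=4.
Step 8. [r3c1∈{1}] only 1 remains possible at r3c1, so r3c1=1.
Step 9. [r2c2∈{2}] only 2 remains possible at r2c2. So r2c2=2.
Step 10. [r1c3∈{2}] r1c3 is down to just 2. So r1c3=2.

Answer: 4 1 2 3 / 3 2 4 1 / 1 4 3 2 / 2 3 1 4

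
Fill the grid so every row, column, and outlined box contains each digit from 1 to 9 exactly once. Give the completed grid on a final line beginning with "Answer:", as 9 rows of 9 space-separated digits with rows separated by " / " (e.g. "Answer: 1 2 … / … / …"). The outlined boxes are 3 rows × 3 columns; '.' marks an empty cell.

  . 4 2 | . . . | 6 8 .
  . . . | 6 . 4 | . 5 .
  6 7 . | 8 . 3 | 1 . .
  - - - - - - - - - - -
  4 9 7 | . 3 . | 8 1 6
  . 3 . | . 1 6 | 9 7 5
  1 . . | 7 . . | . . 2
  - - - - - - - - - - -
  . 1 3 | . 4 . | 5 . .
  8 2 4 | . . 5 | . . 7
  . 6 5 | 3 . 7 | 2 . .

Step 1. [r9c1∈{9}] r9c1's peers cover all but 9, so r9c1=9.
Step 2. [r3c5∈{2,5,9}] r3c5 is the only open cell in row 3 admitting 5 ⇒ r3c5=5.
Step 3. [r9c8∈{4}] r9c8's peers cover all but 4 ⇒ r9c8=4.
Step 4. [r2c1∈{3}] r2c1 has the single candidate 3. So r2c1=3.
Step 5. [r2c9∈{9}] r2c9's peers cover all but 9 ⇒ r2c9=9.
Step 6. [r9c5∈{8}] r9c5 has the single candidate 8, so r9c5=8.
Step 7. [r6c5∈{9}] r6c5 is down to just 9, so r6c5=9.
Step 8. [r5c3∈{8}] r5c3 has the single candidate 8. So r5c3=8.
Step 9. [r4c6∈{2}] only 2 remains possible at r4c6 ⇒ r4c6=2.
Step 10. [r7c6∈{9}] r7c6 has the single candidate 9. So r7c6=9.
Step 11. [r8c7∈{3}] r8c7 has the single candidate 3, so r8c7=3.
Step 12. [r7c8∈{6}] r7c8 is down to just 6 ⇒ r7c8=6.
Step 13. [r1c4∈{1,9}] across row 1, 9 lands solely at r1c4 ⇒ r1c4=9.
Step 14. [r2c5∈{2,7}] 2 has one home in row 2: r2c5. So r2c5=2.
Step 15. [r2c2∈{8}] only 8 remains possible at r2c2 ⇒ r2c2=8.
Step 16. [r1c6∈{1}] nothing but 1 survives at r1c6. So r1c6=1.
Step 17. [r1c5∈{7}] only 7 remains possible at r1c5, so r1c5=7.
Step 18. [r9c9∈{1}] r9c9 has the single candidate 1, so r9c9=1.
Step 19. [r5c4∈{4}] r5c4 is down to just 4. So r5c4=4.
Step 20. [r5c1∈{2}] nothing but 2 survives at r5c1, so r5c1=2.
Step 21. [r6c2∈{5}] only 5 remains possible at r6c2 ⇒ r6c2=5.
Step 22. [r4c4∈{5}] r4c4 is down to just 5. So r4c4=5.
Step 23. [r8c5∈{6}] r8c5 is down to just 6 ⇒ r8c5=6.
Step 24. [r8c4∈{1}] only 1 remains possible at r8c4 ⇒ r8c4=1.
Step 25. [r7c4∈{2}] nothing but 2 survives at r7c4, so r7c4=2.
Step 26. [r6c3∈{6}] nothing but 6 survives at r6c3 ⇒ r6c3=6.
Step 27. [r8c8∈{9}] only 9 remains possible at r8c8. So r8c8=9.
Step 28. [r6c7∈{4}] only 4 remains possible at r6c7. So r6c7=4.
Step 29. [r3c9∈{4}] only 4 remains possible at r3c9 ⇒ r3c9=4.
Step 30. [r7c9∈{8}] r7c9 has the single candidate 8. So r7c9=8.
Step 31. [r3c3∈{9}] r3c3 has the single candidate 9 ⇒ r3c3=9.
Step 32. [r1c9∈{3}] r1c9 is down to just 3 ⇒ r1c9=3.
Step 33. [r6c6∈{8}] only 8 remains possible at r6c6, so r6c6=8.
Step 34. [r1c1∈{5}] r1c1 is down to just 5. So r1c1=5.
Step 35. [r7c1∈{7}] r7c1 has the single candidate 7. So r7c1=7.
Step 36. [r2c3∈{1}] r2c3 has the single candidate 1. So r2c3=1.
Step 37. [r6c8∈{3}] r6c8 is down to just 3 ⇒ r6c8=3.
Step 38. [r3c8∈{2}] nothing but 2 survives at r3c8. So r3c8=2.
Step 39. [r2c7∈{7}] r2c7 has the single candidate 7, so r2c7=7.

Answer: 5 4 2 9 7 1 6 8 3 / 3 8 1 6 2 4 7 5 9 / 6 7 9 8 5 3 1 2 4 / 4 9 7 5 3 2 8 1 6 / 2 3 8 4 1 6 9 7 5 / 1 5 6 7 9 8 4 3 2 / 7 1 3 2 4 9 5 6 8 / 8 2 4 1 6 5 3 9 7 / 9 6 5 3 8 7 2 4 1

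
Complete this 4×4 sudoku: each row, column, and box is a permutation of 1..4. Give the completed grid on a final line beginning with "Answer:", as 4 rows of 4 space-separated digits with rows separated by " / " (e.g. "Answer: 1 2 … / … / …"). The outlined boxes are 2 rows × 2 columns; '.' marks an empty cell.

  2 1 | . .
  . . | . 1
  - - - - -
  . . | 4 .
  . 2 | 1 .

Step 1. [r3c2∈{3}] r3c2 is down to just 3. So r3c2=3.
Step 2. [r2c1∈{3,4}] across col 1, 3 lands solely at r2c1, so r2c1=3.
Step 3. [r4c4∈{3}] nothing but 3 survives at r4c4 ⇒ r4c4=3.
Step 4. [r3c1∈{1}] r3c1 has the single candidate 1. So r3c1=1.
Step 5. [r4c1∈{4}] r4c1 has the single candidate 4, so r4c1=4.
Step 6. [r3c4∈{2}] only 2 remains possible at r3c4. So r3c4=2.
Step 7. [r2c2∈{4}] only 4 remains possible at r2c2 ⇒ r2c2=4.
Step 8. [r2c3∈{2}] r2c3's peers cover all but 2. So r2c3=2.
Step 9. [r1c3∈{3}] r1c3's peers cover all but 3, so r1c3=3.
Step 10. [r1c4∈{4}] nothing but 4 survives at r1c4, so r1c4=4.

Answer: 2 1 3 4 / 3 4 2 1 / 1 3 4 2 / 4 2 1 3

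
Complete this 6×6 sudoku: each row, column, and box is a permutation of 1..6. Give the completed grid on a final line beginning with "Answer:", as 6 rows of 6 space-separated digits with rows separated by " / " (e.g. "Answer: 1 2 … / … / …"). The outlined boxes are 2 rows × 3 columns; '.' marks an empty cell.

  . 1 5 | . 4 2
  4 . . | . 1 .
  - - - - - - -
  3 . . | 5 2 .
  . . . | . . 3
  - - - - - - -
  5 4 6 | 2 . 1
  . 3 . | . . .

Step 1. [r4c5∈{6}] only 6 remains possible at r4c5, so r4c5=6.
Step 2. [r3c3∈{1,4}] in row 3, 1 fits only at r3c3. So r3c3=1.
Step 3. [r4c1∈{2}] r4c1 has the single candidate 2. So r4c1=2.
Step 4. [r2c2∈{2,6}] 2 has one home in col 2: r2c2, so r2c2=2.
Step 5. [r3c6∈{4}] nothing but 4 survives at r3c6 ⇒ r3c6=4.
Step 6. [r1c4∈{3,6}] across row 1, 3 lands solely at r1c4, so r1c4=3.
Step 7. [r2c4∈{6}] r2c4 is down to just 6 ⇒ r2c4=6.
Step 8. [r6c5∈{5}] r6c5's peers cover all but 5, so r6c5=5.
Step 9. [r6c3∈{2}] only 2 remains possible at r6c3, so r6c3=2.
Step 10. [r6c1∈{1}] r6c1 has the single candidate 1 ⇒ r6c1=1.
Step 11. [r5c5∈{3}] only 3 remains possible at r5c5 ⇒ r5c5=3.
Step 12. [r6c6∈{6}] only 6 remains possible at r6c6, so r6c6=6.
Step 13. [r3c2∈{6}] r3c2's peers cover all but 6 ⇒ r3c2=6.
Step 14. [r2c3∈{3}] r2c3 is down to just 3, so r2c3=3.
Step 15. [r4c2∈{5}] r4c2 is down to just 5. So r4c2=5.
Step 16. [r4c4∈{1}] r4c4 has the single candidate 1. So r4c4=1.
Step 17. [r6c4∈{4}] r6c4's peers cover all but 4. So r6c4=4.
Step 18. [r4c3∈{4}] nothing but 4 survives at r4c3, so r4c3=4.
Step 19. [r1c1∈{6}] r1c1 is down to just 6 ⇒ r1c1=6.
Step 20. [r2c6∈{5}] r2c6's peers cover all but 5 ⇒ r2c6=5.

Answer: 6 1 5 3 4 2 / 4 2 3 6 1 5 / 3 6 1 5 2 4 / 2 5 4 1 6 3 / 5 4 6 2 3 1 / 1 3 2 4 5 6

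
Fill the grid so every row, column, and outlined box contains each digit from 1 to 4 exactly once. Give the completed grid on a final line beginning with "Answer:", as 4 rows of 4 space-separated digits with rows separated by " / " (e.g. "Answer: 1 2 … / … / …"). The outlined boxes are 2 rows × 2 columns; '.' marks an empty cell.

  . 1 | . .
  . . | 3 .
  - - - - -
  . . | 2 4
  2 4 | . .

Step 1. [r2c4∈{1,2}] across row 2, 1 lands solely at r2c4. So r2c4=1.
Step 2. [r1c1∈{3,4}] r1c1 is the only open cell in row 1 admitting 3. So r1c1=3.
Step 3. [r1c4∈{2}] r1c4's peers cover all but 2, so r1c4=2.
Step 4. [r2c2∈{2}] only 2 remains possible at r2c2, so r2c2=2.
Step 5. [r3c1∈{1}] r3c1 is down to just 1 ⇒ r3c1=1.
Step 6. [r2c1∈{4}] r2c1 is down to just 4, so r2c1=4.
Step 7. [r1c3∈{4}] r1c3 is down to just 4. So r1c3=4.
Step 8. [r4c4∈{3}] only 3 remains possible at r4c4, so r4c4=3.
Step 9. [r4c3∈{1}] nothing but 1 survives at r4c3 ⇒ r4c3=1.
Step 10. [r3c2∈{3}] r3c2 is down to just 3. So r3c2=3.

Answer: 3 1 4 2 / 4 2 3 1 / 1 3 2 4 / 2 4 1 3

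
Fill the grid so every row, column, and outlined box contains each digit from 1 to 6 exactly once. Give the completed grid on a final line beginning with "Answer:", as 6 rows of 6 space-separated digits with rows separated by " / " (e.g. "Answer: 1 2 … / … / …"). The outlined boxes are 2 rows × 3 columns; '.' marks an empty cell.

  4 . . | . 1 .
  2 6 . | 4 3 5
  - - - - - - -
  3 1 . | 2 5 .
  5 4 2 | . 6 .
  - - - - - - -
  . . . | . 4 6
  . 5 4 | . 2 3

Step 1. [r5c1∈{1}] r5c1 is down to just 1. So r5c1=1.
Step 2. [r1c2∈{3}] only 3 remains possible at r1c2, so r1c2=3.
Step 3. [r4c6∈{1}] r4c6's peers cover all but 1, so r4c6=1.
Step 4. [r5c3∈{3}] nothing but 3 survives at r5c3. So r5c3=3.
Step 5. [r1c6∈{2}] r1c6 is down to just 2. So r1c6=2.
Step 6. [r5c2∈{2}] r5c2 has the single candidate 2 ⇒ r5c2=2.
Step 7. [r3c6∈{4}] nothing but 4 survives at r3c6. So r3c6=4.
Step 8. [r1c4∈{6}] nothing but 6 survives at r1c4 ⇒ r1c4=6.
Step 9. [r5c4∈{5}] nothing but 5 survives at r5c4 ⇒ r5c4=5.
Step 10. [r3c3∈{6}] only 6 remains possible at r3c3. So r3c3=6.
Step 11. [r1c3∈{5}] r1c3 is down to just 5, so r1c3=5.
Step 12. [r2c3∈{1}] only 1 remains possible at r2c3 ⇒ r2c3=1.
Step 13. [r4c4∈{3}] nothing but 3 survives at r4c4, so r4c4=3.
Step 14. [r6c1∈{6}] nothing but 6 survives at r6c1, so r6c1=6.
Step 15. [r6c4∈{1}] nothing but 1 survives at r6c4, so r6c4=1.

Answer: 4 3 5 6 1 2 / 2 6 1 4 3 5 / 3 1 6 2 5 4 / 5 4 2 3 6 1 / 1 2 3 5 4 6 / 6 5 4 1 2 3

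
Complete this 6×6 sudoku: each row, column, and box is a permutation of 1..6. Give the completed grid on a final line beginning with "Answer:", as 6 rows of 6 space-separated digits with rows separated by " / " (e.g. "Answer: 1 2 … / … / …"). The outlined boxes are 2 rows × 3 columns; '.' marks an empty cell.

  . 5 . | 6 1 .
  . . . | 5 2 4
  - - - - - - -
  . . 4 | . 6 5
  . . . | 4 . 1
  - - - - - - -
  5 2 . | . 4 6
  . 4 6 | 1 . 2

Step 1. [r6c1∈{3}] only 3 remains possible at r6c1 ⇒ r6c1=3.
Step 2. [r4c5∈{3}] nothing but 3 survives at r4c5 ⇒ r4c5=3.
Step 3. [r4c2∈{6}] only 6 remains possible at r4c2, so r4c2=6.
Step 4. [r4c1∈{2}] only 2 remains possible at r4c1, so r4c1=2.
Step 5. [r3c1∈{1}] only 1 remains possible at r3c1, so r3c1=1.
Step 6. [r2c2∈{1,3}] in col 2, 1 fits only at r2c2 ⇒ r2c2=1.
Step 7. [r2c3∈{3}] r2c3 has the single candidate 3, so r2c3=3.
Step 8. [r2c1∈{6}] r2c1 is down to just 6. So r2c1=6.
Step 9. [r1c3∈{2}] r1c3 is down to just 2, so r1c3=2.
Step 10. [r1c6∈{3}] r1c6's peers cover all but 3 ⇒ r1c6=3.
Step 11. [r4c3∈{5}] r4c3 has the single candidate 5, so r4c3=5.
Step 12. [r3c2∈{3}] only 3 remains possible at r3c2. So r3c2=3.
Step 13. [r5c3∈{1}] r5c3 is down to just 1. So r5c3=1.
Step 14. [r1c1∈{4}] nothing but 4 survives at r1c1, so r1c1=4.
Step 15. [r3c4∈{2}] r3c4's peers cover all but 2 ⇒ r3c4=2.
Step 16. [r5c4∈{3}] r5c4 is down to just 3, so r5c4=3.
Step 17. [r6c5∈{5}] only 5 remains possible at r6c5. So r6c5=5.

Answer: 4 5 2 6 1 3 / 6 1 3 5 2 4 / 1 3 4 2 6 5 / 2 6 5 4 3 1 / 5 2 1 3 4 6 / 3 4 6 1 5 2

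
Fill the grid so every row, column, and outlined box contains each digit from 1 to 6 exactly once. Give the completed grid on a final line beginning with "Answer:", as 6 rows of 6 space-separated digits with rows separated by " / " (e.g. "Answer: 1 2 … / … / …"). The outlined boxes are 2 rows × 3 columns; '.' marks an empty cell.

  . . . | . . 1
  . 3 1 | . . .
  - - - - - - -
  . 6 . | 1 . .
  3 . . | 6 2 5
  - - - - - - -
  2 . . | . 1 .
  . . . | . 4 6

Step 1. [r4c3∈{4}] only 4 remains possible at r4c3 ⇒ r4c3=4.
Step 2. [r6c4∈{2,3,5}] across row 6, 2 lands solely at r6c4. So r6c4=2.
Step 3. [r5c4∈{3,5}] across box 6, 5 lands solely at r5c4, so r5c4=5.
Step 4. [r3c1∈{5}] r3c1 has the single candidate 5, so r3c1=5.
Step 5. [r2c4∈{4}] nothing but 4 survives at r2c4. So r2c4=4.
Step 6. [r1c2∈{2,4,5}] col 2 places 2 nowhere but r1c2, so r1c2=2.
Step 7. [r2c1∈{6}] nothing but 6 survives at r2c1, so r2c1=6.
Step 8. [r6c2∈{1,5}] col 2 places 5 nowhere but r6c2 ⇒ r6c2=5.
Step 9. [r5c6∈{3}] only 3 remains possible at r5c6 ⇒ r5c6=3.
Step 10. [r1c5∈{3,5,6}] r1c5 is the only open cell in row 1 admitting 6, so r1c5=6.
Step 11. [r4c2∈{1}] only 1 remains possible at r4c2, so r4c2=1.
Step 12. [r2c5∈{5}] r2c5 is down to just 5, so r2c5=5.
Step 13. [r3c6∈{4}] r3c6 has the single candidate 4 ⇒ r3c6=4.
Step 14. [r5c3∈{6}] r5c3 has the single candidate 6 ⇒ r5c3=6.
Step 15. [r5c2∈{4}] r5c2's peers cover all but 4 ⇒ r5c2=4.
Step 16. [r1c4∈{3}] only 3 remains possible at r1c4, so r1c4=3.
Step 17. [r3c5∈{3}] r3c5 has the single candidate 3 ⇒ r3c5=3.
Step 18. [r1c3∈{5}] only 5 remains possible at r1c3. So r1c3=5.
Step 19. [r2c6∈{2}] r2c6 has the single candidate 2 ⇒ r2c6=2.
Step 20. [r3c3∈{2}] r3c3's peers cover all but 2 ⇒ r3c3=2.
Step 21. [r1c1∈{4}] only 4 remains possible at r1c1 ⇒ r1c1=4.
Step 22. [r6c3∈{3}] r6c3 is down to just 3 ⇒ r6c3=3.
Step 23. [r6c1∈{1}] nothing but 1 survives at r6c1. So r6c1=1.

Answer: 4 2 5 3 6 1 / 6 3 1 4 5 2 / 5 6 2 1 3 4 / 3 1 4 6 2 5 / 2 4 6 5 1 3 / 1 5 3 2 4 6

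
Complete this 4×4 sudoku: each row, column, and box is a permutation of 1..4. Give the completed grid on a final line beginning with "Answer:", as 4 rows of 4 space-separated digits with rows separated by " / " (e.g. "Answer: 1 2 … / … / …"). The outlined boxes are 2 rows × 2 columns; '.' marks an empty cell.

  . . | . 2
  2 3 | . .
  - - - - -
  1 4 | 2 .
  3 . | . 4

Step 1. [r2c4∈{1}] only 1 remains possible at r2c4. So r2c4=1.
Step 2. [r2c3∈{4}] r2c3 has the single candidate 4 ⇒ r2c3=4.
Step 3. [r4c2∈{2}] only 2 remains possible at r4c2. So r4c2=2.
Step 4. [r1c1∈{4}] r1c1 has the single candidate 4, so r1c1=4.
Step 5. [r4c3∈{1}] nothing but 1 survives at r4c3 ⇒ r4c3=1.
Step 6. [r3c4∈{3}] r3c4 has the single candidate 3 ⇒ r3c4=3.
Step 7. [r1c3∈{3}] nothing but 3 survives at r1c3, so r1c3=3.
Step 8. [r1c2∈{1}] nothing but 1 survives at r1c2 ⇒ r1c2=1.

Answer: 4 1 3 2 / 2 3 4 1 / 1 4 2 3 / 3 2 1 4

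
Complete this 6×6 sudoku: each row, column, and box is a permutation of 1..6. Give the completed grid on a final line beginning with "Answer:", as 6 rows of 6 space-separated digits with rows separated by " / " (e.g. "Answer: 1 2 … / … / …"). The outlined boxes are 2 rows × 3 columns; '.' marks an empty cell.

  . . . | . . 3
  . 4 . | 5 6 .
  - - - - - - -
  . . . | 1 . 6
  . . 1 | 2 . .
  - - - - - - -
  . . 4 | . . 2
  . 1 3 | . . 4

Step 1. [r1c5∈{1,2,4}] r1c5 is the only open cell in col 5 admitting 2 ⇒ r1c5=2.
Step 2. [r6c1∈{2,5,6}] across row 6, 2 lands solely at r6c1, so r6c1=2.
Step 3. [r4c6∈{5}] nothing but 5 survives at r4c6, so r4c6=5.
Step 4. [r1c3∈{5,6}] col 3 places 6 nowhere but r1c3, so r1c3=6.
Step 5. [r2c1∈{1,3}] across row 2, 3 lands solely at r2c1. So r2c1=3.
Step 6. [r3c2∈{2,3,5}] across col 2, 2 lands solely at r3c2. So r3c2=2.
Step 7. [r3c5∈{3,4}] across row 3, 3 lands solely at r3c5. So r3c5=3.
Step 8. [r1c2∈{5}] nothing but 5 survives at r1c2, so r1c2=5.
Step 9. [r5c1∈{5,6}] across box 5, 5 lands solely at r5c1 ⇒ r5c1=5.
Step 10. [r4c1∈{4,6}] across col 1, 6 lands solely at r4c1. So r4c1=6.
Step 11. [r5c2∈{6}] r5c2 is down to just 6 ⇒ r5c2=6.
Step 12. [r4c2∈{3}] r4c2's peers cover all but 3, so r4c2=3.
Step 13. [r6c4∈{6}] r6c4 is down to just 6 ⇒ r6c4=6.
Step 14. [r3c1∈{4}] only 4 remains possible at r3c1 ⇒ r3c1=4.
Step 15. [r5c5∈{1}] nothing but 1 survives at r5c5 ⇒ r5c5=1.
Step 16. [r3c3∈{5}] nothing but 5 survives at r3c3, so r3c3=5.
Step 17. [r2c3∈{2}] r2c3 has the single candidate 2, so r2c3=2.
Step 18. [r5c4∈{3}] only 3 remains possible at r5c4. So r5c4=3.
Step 19. [r1c4∈{4}] only 4 remains possible at r1c4, so r1c4=4.
Step 20. [r1c1∈{1}] only 1 remains possible at r1c1. So r1c1=1.
Step 21. [r2c6∈{1}] r2c6 is down to just 1, so r2c6=1.
Step 22. [r4c5∈{4}] only 4 remains possible at r4c5, so r4c5=4.
Step 23. [r6c5∈{5}] r6c5's peers cover all but 5 ⇒ r6c5=5.

Answer: 1 5 6 4 2 3 / 3 4 2 5 6 1 / 4 2 5 1 3 6 / 6 3 1 2 4 5 / 5 6 4 3 1 2 / 2 1 3 6 5 4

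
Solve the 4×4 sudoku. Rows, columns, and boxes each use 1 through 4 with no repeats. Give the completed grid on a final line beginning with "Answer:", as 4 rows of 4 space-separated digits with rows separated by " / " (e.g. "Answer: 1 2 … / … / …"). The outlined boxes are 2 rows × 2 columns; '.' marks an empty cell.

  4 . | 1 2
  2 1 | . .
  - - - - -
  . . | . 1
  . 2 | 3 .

Step 1. [r2c3∈{4}] r2c3 is down to just 4, so r2c3=4.
Step 2. [r3c2∈{3,4}] in row 3, 4 fits only at r3c2 ⇒ r3c2=4.
Step 3. [r4c4∈{4}] r4c4 is down to just 4, so r4c4=4.
Step 4. [r1c2∈{3}] r1c2 is down to just 3 ⇒ r1c2=3.
Step 5. [r3c1∈{3}] only 3 remains possible at r3c1 ⇒ r3c1=3.
Step 6. [r4c1∈{1}] r4c1 has the single candidate 1, so r4c1=1.
Step 7. [r2c4∈{3}] nothing but 3 survives at r2c4, so r2c4=3.
Step 8. [r3c3∈{2}] nothing but 2 survives at r3c3, so r3c3=2.

Answer: 4 3 1 2 / 2 1 4 3 / 3 4 2 1 / 1 2 3 4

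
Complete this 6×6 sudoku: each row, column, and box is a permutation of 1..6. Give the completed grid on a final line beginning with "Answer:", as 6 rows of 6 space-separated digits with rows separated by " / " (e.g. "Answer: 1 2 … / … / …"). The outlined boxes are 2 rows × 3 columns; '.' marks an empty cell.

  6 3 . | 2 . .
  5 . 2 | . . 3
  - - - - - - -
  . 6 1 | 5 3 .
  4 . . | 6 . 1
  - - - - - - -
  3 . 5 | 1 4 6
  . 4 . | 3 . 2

Step 1. [r1c5∈{1,5}] across row 1, 1 lands solely at r1c5 ⇒ r1c5=1.
Step 2. [r2c4∈{4}] nothing but 4 survives at r2c4, so r2c4=4.
Step 3. [r3c1∈{2}] r3c1 has the single candidate 2, so r3c1=2.
Step 4. [r6c5∈{5}] nothing but 5 survives at r6c5, so r6c5=5.
Step 5. [r6c3∈{6}] only 6 remains possible at r6c3 ⇒ r6c3=6.
Step 6. [r4c5∈{2}] r4c5 is down to just 2, so r4c5=2.
Step 7. [r2c2∈{1}] r2c2's peers cover all but 1 ⇒ r2c2=1.
Step 8. [r4c2∈{5}] only 5 remains possible at r4c2 ⇒ r4c2=5.
Step 9. [r3c6∈{4}] r3c6 is down to just 4. So r3c6=4.
Step 10. [r1c6∈{5}] only 5 remains possible at r1c6. So r1c6=5.
Step 11. [r1c3∈{4}] nothing but 4 survives at r1c3. So r1c3=4.
Step 12. [r5c2∈{2}] r5c2 has the single candidate 2 ⇒ r5c2=2.
Step 13. [r2c5∈{6}] r2c5 has the single candidate 6, so r2c5=6.
Step 14. [r6c1∈{1}] only 1 remains possible at r6c1. So r6c1=1.
Step 15. [r4c3∈{3}] nothing but 3 survives at r4c3, so r4c3=3.

Answer: 6 3 4 2 1 5 / 5 1 2 4 6 3 / 2 6 1 5 3 4 / 4 5 3 6 2 1 / 3 2 5 1 4 6 / 1 4 6 3 5 2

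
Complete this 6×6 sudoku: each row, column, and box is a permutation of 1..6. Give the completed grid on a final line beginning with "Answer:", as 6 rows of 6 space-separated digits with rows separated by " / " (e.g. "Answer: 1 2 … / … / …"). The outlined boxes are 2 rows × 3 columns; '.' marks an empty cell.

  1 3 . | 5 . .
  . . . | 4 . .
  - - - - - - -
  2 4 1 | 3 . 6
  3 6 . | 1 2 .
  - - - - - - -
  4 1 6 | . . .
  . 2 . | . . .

Step 1. [r6c5∈{1,3,4,5,6}] r6c5 is the only open cell in col 5 admitting 4 ⇒ r6c5=4.
Step 2. [r4c3∈{5}] r4c3 is down to just 5. So r4c3=5.
Step 3. [r6c6∈{1,3,5}] in row 6, 1 fits only at r6c6 ⇒ r6c6=1.
Step 4. [r5c6∈{2,3,5}] in col 6, 5 fits only at r5c6. So r5c6=5.
Step 5. [r2c1∈{5,6}] across col 1, 6 lands solely at r2c1, so r2c1=6.
Step 6. [r1c6∈{2}] r1c6 is down to just 2, so r1c6=2.
Step 7. [r2c5∈{1,3}] across row 2, 1 lands solely at r2c5 ⇒ r2c5=1.
Step 8. [r4c6∈{4}] r4c6's peers cover all but 4, so r4c6=4.
Step 9. [r5c5∈{3}] r5c5 has the single candidate 3. So r5c5=3.
Step 10. [r5c4∈{2}] nothing but 2 survives at r5c4. So r5c4=2.
Step 11. [r2c6∈{3}] r2c6 is down to just 3 ⇒ r2c6=3.
Step 12. [r6c4∈{6}] r6c4's peers cover all but 6. So r6c4=6.
Step 13. [r2c2∈{5}] r2c2 has the single candidate 5 ⇒ r2c2=5.
Step 14. [r6c1∈{5}] only 5 remains possible at r6c1. So r6c1=5.
Step 15. [r2c3∈{2}] nothing but 2 survives at r2c3. So r2c3=2.
Step 16. [r6c3∈{3}] only 3 remains possible at r6c3, so r6c3=3.
Step 17. [r1c5∈{6}] r1c5's peers cover all but 6 ⇒ r1c5=6.
Step 18. [r3c5∈{5}] r3c5's peers cover all but 5. So r3c5=5.
Step 19. [r1c3∈{4}] r1c3 is down to just 4, so r1c3=4.

Answer: 1 3 4 5 6 2 / 6 5 2 4 1 3 / 2 4 1 3 5 6 / 3 6 5 1 2 4 / 4 1 6 2 3 5 / 5 2 3 6 4 1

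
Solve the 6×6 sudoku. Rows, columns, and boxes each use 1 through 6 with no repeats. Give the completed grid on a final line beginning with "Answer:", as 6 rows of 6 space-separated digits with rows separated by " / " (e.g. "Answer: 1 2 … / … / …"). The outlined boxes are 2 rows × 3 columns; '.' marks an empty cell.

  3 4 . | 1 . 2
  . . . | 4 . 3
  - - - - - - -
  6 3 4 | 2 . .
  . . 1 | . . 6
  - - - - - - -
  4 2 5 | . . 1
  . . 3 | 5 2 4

Step 1. [r1c5∈{5,6}] across row 1, 5 lands solely at r1c5, so r1c5=5.
Step 2. [r2c5∈{6}] r2c5 is down to just 6. So r2c5=6.
Step 3. [r4c4∈{3}] only 3 remains possible at r4c4, so r4c4=3.
Step 4. [r4c1∈{2,5}] row 4 places 2 nowhere but r4c1, so r4c1=2.
Step 5. [r6c1∈{1}] r6c1's peers cover all but 1 ⇒ r6c1=1.
Step 6. [r2c1∈{5}] r2c1's peers cover all but 5 ⇒ r2c1=5.
Step 7. [r2c3∈{2}] r2c3 is down to just 2. So r2c3=2.
Step 8. [r3c5∈{1}] nothing but 1 survives at r3c5. So r3c5=1.
Step 9. [r1c3∈{6}] r1c3's peers cover all but 6, so r1c3=6.
Step 10. [r2c2∈{1}] r2c2 is down to just 1. So r2c2=1.
Step 11. [r5c4∈{6}] r5c4's peers cover all but 6. So r5c4=6.
Step 12. [r5c5∈{3}] only 3 remains possible at r5c5. So r5c5=3.
Step 13. [r4c5∈{4}] nothing but 4 survives at r4c5. So r4c5=4.
Step 14. [r6c2∈{6}] nothing but 6 survives at r6c2 ⇒ r6c2=6.
Step 15. [r4c2∈{5}] r4c2 has the single candidate 5 ⇒ r4c2=5.
Step 16. [r3c6∈{5}] r3c6 has the single candidate 5. So r3c6=5.

Answer: 3 4 6 1 5 2 / 5 1 2 4 6 3 / 6 3 4 2 1 5 / 2 5 1 3 4 6 / 4 2 5 6 3 1 / 1 6 3 5 2 4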